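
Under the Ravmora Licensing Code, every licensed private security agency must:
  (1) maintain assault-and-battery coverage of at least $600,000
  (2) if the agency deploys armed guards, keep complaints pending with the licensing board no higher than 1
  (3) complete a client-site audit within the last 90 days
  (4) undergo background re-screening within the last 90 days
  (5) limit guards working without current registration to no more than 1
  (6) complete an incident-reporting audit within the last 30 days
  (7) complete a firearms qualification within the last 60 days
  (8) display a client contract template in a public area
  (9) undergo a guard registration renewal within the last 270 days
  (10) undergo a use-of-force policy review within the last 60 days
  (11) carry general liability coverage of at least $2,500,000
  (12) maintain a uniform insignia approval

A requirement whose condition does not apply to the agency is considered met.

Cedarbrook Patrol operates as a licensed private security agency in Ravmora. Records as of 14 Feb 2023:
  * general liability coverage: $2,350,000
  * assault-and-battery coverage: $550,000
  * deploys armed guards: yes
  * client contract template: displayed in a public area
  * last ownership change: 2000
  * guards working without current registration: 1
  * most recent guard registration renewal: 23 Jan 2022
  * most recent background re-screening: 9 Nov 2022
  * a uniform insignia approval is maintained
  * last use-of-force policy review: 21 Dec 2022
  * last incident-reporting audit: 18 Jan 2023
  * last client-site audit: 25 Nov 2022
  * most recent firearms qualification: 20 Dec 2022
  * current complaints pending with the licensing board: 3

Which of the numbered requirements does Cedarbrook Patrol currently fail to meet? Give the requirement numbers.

1, 2, 4, 9, 11

1. assault-and-battery coverage $550,000 < $600,000 → not met
2. condition 'deploys armed guards' holds; complaints pending with the licensing board 3 > 1 → not met
3. client-site audit 81 days ago vs limit 90 → met
4. background re-screening 97 days ago vs limit 90 → not met
5. guards working without current registration 1 ≤ 1 → met
6. incident-reporting audit 27 days ago vs limit 30 → met
7. firearms qualification 56 days ago vs limit 60 → met
8. client contract template present → met
9. guard registration renewal 387 days ago vs limit 270 → not met
10. use-of-force policy review 55 days ago vs limit 60 → met
11. general liability coverage $2,350,000 < $2,500,000 → not met
12. uniform insignia approval present → met
Not met: 1, 2, 4, 9, 11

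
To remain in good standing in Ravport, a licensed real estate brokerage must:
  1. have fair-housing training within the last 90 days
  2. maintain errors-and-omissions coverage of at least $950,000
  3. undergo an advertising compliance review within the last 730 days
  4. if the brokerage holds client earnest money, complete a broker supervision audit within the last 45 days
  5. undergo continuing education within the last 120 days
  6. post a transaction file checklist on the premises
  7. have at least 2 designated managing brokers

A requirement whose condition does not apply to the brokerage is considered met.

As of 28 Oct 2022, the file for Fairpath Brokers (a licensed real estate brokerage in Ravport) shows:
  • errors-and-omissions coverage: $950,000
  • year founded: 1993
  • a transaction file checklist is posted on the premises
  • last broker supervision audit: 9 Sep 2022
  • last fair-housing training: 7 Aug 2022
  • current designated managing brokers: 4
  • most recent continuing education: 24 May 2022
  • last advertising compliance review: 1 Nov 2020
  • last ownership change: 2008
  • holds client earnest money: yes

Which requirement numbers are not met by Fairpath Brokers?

4, 5

1. fair-housing training 82 days ago vs limit 90 → met
2. errors-and-omissions coverage $950,000 ≥ $950,000 → met
3. advertising compliance review 726 days ago vs limit 730 → met
4. condition 'holds client earnest money' holds; broker supervision audit 49 days ago vs limit 45 → not met
5. continuing education 157 days ago vs limit 120 → not met
6. transaction file checklist present → met
7. designated managing brokers 4 ≥ 2 → met
Not met: 4, 5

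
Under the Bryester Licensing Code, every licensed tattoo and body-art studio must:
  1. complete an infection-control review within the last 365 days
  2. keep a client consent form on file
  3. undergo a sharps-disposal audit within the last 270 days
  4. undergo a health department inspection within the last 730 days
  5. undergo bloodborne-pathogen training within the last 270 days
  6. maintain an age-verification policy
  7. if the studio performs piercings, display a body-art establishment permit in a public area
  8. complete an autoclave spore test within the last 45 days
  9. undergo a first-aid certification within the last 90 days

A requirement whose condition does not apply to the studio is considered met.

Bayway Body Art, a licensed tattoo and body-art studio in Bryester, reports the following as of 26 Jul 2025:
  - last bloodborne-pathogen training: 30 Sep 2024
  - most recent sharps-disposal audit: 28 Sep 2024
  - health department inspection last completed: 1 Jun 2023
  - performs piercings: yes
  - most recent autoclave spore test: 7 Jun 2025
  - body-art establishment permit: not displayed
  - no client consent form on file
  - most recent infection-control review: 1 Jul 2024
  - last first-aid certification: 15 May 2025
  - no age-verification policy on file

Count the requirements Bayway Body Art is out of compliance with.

1. infection-control review 390 days ago vs limit 365 → not met
2. client consent form absent → not met
3. sharps-disposal audit 301 days ago vs limit 270 → not met
4. health department inspection 786 days ago vs limit 730 → not met
5. bloodborne-pathogen training 299 days ago vs limit 270 → not met
6. age-verification policy absent → not met
7. condition 'performs piercings' holds; body-art establishment permit absent → not met
8. autoclave spore test 49 days ago vs limit 45 → not met
9. first-aid certification 72 days ago vs limit 90 → met
Not met: 8 of 9

8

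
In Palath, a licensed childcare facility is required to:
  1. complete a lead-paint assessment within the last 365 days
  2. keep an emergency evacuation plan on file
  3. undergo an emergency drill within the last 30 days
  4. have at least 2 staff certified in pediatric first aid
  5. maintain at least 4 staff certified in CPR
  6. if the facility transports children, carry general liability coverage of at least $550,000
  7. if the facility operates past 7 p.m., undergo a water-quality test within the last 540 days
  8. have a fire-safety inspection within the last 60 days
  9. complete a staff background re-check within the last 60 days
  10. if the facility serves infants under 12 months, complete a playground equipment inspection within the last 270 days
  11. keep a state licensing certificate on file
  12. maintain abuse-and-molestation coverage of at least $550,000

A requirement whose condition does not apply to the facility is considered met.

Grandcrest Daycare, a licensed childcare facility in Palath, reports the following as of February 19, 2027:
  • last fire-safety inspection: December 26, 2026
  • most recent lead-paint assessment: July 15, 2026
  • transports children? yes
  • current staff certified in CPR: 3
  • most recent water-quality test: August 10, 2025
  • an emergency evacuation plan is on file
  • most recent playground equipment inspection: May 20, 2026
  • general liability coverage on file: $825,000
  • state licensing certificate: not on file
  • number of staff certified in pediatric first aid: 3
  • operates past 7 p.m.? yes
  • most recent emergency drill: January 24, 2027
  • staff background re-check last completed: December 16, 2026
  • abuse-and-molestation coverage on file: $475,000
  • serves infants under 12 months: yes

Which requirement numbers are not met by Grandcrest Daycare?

5, 7, 9, 10, 11, 12

1. lead-paint assessment 219 days ago vs limit 365 → met
2. emergency evacuation plan present → met
3. emergency drill 26 days ago vs limit 30 → met
4. staff certified in pediatric first aid 3 ≥ 2 → met
5. staff certified in CPR 3 < 4 → not met
6. condition 'transports children' holds; general liability coverage $825,000 ≥ $550,000 → met
7. condition 'operates past 7 p.m.' holds; water-quality test 558 days ago vs limit 540 → not met
8. fire-safety inspection 55 days ago vs limit 60 → met
9. staff background re-check 65 days ago vs limit 60 → not met
10. condition 'serves infants under 12 months' holds; playground equipment inspection 275 days ago vs limit 270 → not met
11. state licensing certificate absent → not met
12. abuse-and-molestation coverage $475,000 < $550,000 → not met
Not met: 5, 7, 9, 10, 11, 12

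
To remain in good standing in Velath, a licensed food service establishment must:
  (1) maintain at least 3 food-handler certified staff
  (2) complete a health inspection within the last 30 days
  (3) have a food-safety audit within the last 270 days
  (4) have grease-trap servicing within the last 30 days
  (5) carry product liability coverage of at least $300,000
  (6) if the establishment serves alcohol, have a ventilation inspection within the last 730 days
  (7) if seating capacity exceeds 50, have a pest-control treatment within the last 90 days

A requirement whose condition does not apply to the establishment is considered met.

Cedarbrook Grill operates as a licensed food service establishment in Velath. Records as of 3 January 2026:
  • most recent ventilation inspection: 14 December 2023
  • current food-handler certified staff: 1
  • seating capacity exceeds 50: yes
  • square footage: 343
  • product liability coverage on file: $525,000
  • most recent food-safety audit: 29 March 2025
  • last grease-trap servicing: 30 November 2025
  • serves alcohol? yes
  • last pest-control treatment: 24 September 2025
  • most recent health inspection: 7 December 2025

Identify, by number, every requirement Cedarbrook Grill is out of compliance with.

1, 3, 4, 6, 7

1. food-handler certified staff 1 < 3 → not met
2. health inspection 27 days ago vs limit 30 → met
3. food-safety audit 280 days ago vs limit 270 → not met
4. grease-trap servicing 34 days ago vs limit 30 → not met
5. product liability coverage $525,000 ≥ $300,000 → met
6. condition 'serves alcohol' holds; ventilation inspection 751 days ago vs limit 730 → not met
7. condition 'seating capacity exceeds 50' holds; pest-control treatment 101 days ago vs limit 90 → not met
Not met: 1, 3, 4, 6, 7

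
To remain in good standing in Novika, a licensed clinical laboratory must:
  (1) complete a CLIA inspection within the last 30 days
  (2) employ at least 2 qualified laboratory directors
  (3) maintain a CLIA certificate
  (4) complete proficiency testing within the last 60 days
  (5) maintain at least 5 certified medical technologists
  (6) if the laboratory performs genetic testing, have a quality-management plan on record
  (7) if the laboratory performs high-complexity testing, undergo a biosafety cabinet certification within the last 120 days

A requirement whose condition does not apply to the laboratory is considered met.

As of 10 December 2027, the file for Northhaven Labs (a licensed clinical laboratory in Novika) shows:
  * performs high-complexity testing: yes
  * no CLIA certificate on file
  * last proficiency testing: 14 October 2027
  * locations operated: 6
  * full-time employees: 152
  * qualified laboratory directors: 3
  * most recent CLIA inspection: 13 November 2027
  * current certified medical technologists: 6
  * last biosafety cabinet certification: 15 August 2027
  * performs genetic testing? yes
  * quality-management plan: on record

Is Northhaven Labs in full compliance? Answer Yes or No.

1. CLIA inspection 27 days ago vs limit 30 → met
2. qualified laboratory directors 3 ≥ 2 → met
3. CLIA certificate absent → not met
4. proficiency testing 57 days ago vs limit 60 → met
5. certified medical technologists 6 ≥ 5 → met
6. condition 'performs genetic testing' holds; quality-management plan present → met
7. condition 'performs high-complexity testing' holds; biosafety cabinet certification 117 days ago vs limit 120 → met
Not met: 3

No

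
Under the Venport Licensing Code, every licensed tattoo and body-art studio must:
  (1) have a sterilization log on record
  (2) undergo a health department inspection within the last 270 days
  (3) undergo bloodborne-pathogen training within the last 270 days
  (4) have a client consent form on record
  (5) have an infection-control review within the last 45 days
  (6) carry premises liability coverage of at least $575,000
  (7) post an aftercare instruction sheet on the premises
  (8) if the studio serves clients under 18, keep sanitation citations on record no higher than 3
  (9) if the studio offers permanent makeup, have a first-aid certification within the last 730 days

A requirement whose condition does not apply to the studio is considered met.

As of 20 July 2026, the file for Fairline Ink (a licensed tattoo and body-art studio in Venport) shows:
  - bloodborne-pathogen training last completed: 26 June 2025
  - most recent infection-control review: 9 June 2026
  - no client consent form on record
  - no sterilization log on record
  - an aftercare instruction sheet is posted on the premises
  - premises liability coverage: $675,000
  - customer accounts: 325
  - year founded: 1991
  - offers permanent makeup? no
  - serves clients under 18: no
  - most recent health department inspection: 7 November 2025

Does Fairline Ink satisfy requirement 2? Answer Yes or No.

Yes

2. health department inspection 255 days ago vs limit 270 → met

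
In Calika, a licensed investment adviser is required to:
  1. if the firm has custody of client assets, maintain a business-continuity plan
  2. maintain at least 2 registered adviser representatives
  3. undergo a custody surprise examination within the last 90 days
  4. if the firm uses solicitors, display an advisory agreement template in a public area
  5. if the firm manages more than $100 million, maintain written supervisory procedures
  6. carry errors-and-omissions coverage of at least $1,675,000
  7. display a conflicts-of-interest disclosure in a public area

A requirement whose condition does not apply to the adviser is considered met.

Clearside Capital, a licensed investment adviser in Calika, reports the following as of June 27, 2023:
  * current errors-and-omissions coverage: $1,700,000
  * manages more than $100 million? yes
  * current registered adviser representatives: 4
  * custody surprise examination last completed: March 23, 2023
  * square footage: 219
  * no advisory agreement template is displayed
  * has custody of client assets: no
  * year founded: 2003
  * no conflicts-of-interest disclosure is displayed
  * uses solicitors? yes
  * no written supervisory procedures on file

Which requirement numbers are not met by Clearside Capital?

1. condition 'has custody of client assets' does not hold → requirement n/a → met
2. registered adviser representatives 4 ≥ 2 → met
3. custody surprise examination 96 days ago vs limit 90 → not met
4. condition 'uses solicitors' holds; advisory agreement template absent → not met
5. condition 'manages more than $100 million' holds; written supervisory procedures absent → not met
6. errors-and-omissions coverage $1,700,000 ≥ $1,675,000 → met
7. conflicts-of-interest disclosure absent → not met
Not met: 3, 4, 5, 7

3, 4, 5, 7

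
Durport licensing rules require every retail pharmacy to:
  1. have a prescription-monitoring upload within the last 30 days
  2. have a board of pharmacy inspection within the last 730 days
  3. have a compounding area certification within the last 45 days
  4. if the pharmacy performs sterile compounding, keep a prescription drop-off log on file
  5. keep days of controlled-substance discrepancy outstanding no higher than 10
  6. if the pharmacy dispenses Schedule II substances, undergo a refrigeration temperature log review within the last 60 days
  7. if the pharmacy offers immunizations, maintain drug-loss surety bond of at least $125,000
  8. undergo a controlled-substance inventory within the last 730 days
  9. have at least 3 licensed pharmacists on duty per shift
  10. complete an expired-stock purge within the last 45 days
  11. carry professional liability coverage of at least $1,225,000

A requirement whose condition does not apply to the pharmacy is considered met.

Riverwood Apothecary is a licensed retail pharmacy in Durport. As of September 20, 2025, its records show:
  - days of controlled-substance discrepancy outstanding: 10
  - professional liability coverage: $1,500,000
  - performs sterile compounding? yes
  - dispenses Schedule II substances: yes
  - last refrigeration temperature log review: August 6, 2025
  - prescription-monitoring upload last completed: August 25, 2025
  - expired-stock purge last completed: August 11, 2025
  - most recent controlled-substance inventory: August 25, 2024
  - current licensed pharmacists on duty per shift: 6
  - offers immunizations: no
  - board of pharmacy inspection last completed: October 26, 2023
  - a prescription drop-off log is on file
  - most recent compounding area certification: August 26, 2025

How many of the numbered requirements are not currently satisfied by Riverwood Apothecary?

0

1. prescription-monitoring upload 26 days ago vs limit 30 → met
2. board of pharmacy inspection 695 days ago vs limit 730 → met
3. compounding area certification 25 days ago vs limit 45 → met
4. condition 'performs sterile compounding' holds; prescription drop-off log present → met
5. days of controlled-substance discrepancy outstanding 10 ≤ 10 → met
6. condition 'dispenses Schedule II substances' holds; refrigeration temperature log review 45 days ago vs limit 60 → met
7. condition 'offers immunizations' does not hold → requirement n/a → met
8. controlled-substance inventory 391 days ago vs limit 730 → met
9. licensed pharmacists on duty per shift 6 ≥ 3 → met
10. expired-stock purge 40 days ago vs limit 45 → met
11. professional liability coverage $1,500,000 ≥ $1,225,000 → met
Not met: 0 of 11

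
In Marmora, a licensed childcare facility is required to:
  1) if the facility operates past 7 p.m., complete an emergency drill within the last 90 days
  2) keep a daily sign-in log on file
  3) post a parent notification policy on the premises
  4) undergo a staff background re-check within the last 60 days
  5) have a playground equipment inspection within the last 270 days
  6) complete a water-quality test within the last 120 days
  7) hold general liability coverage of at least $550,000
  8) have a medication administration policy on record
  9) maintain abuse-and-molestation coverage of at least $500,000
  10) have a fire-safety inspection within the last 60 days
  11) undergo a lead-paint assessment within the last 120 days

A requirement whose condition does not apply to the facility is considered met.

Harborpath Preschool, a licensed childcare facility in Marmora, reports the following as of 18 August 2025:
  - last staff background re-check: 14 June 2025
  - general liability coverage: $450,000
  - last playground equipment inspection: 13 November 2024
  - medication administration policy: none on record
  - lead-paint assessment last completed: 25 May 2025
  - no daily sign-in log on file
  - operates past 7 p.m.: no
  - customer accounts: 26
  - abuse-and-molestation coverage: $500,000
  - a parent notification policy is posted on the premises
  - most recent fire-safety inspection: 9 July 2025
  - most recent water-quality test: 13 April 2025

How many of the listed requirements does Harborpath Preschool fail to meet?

1. condition 'operates past 7 p.m.' does not hold → requirement n/a → met
2. daily sign-in log absent → not met
3. parent notification policy present → met
4. staff background re-check 65 days ago vs limit 60 → not met
5. playground equipment inspection 278 days ago vs limit 270 → not met
6. water-quality test 127 days ago vs limit 120 → not met
7. general liability coverage $450,000 < $550,000 → not met
8. medication administration policy absent → not met
9. abuse-and-molestation coverage $500,000 ≥ $500,000 → met
10. fire-safety inspection 40 days ago vs limit 60 → met
11. lead-paint assessment 85 days ago vs limit 120 → met
Not met: 6 of 11

6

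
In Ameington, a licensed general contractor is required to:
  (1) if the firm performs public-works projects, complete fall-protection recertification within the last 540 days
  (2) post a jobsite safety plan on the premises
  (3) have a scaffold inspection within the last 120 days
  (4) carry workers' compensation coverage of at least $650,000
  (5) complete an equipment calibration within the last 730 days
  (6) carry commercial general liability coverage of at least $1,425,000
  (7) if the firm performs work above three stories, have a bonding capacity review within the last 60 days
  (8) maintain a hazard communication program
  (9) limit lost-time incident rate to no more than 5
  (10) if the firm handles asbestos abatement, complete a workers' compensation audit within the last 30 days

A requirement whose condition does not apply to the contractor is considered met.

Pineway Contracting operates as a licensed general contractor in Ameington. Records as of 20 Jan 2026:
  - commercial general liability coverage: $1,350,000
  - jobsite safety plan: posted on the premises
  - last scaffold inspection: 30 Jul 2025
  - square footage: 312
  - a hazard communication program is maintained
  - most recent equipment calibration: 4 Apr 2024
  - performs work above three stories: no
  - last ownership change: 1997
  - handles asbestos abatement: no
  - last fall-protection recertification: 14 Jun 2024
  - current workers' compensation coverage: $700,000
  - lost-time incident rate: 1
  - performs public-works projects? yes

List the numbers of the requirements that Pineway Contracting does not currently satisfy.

1, 3, 6

1. condition 'performs public-works projects' holds; fall-protection recertification 585 days ago vs limit 540 → not met
2. jobsite safety plan present → met
3. scaffold inspection 174 days ago vs limit 120 → not met
4. workers' compensation coverage $700,000 ≥ $650,000 → met
5. equipment calibration 656 days ago vs limit 730 → met
6. commercial general liability coverage $1,350,000 < $1,425,000 → not met
7. condition 'performs work above three stories' does not hold → requirement n/a → met
8. hazard communication program present → met
9. lost-time incident rate 1 ≤ 5 → met
10. condition 'handles asbestos abatement' does not hold → requirement n/a → met
Not met: 1, 3, 6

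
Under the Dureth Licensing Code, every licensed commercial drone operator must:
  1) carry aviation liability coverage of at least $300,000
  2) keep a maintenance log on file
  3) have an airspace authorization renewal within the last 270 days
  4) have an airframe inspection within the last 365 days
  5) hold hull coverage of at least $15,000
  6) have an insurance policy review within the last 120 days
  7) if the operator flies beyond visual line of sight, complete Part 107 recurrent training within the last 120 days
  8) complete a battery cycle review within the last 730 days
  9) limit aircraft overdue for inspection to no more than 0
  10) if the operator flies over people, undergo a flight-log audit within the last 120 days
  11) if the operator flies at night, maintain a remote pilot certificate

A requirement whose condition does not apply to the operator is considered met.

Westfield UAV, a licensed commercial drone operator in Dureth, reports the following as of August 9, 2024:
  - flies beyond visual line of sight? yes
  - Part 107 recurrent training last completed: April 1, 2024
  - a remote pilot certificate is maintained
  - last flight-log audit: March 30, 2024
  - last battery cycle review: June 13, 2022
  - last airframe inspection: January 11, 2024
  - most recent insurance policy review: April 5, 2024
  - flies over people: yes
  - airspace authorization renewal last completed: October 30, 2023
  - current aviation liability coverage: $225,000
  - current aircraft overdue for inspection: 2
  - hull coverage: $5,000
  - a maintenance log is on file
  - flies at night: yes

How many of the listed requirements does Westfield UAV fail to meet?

8

1. aviation liability coverage $225,000 < $300,000 → not met
2. maintenance log present → met
3. airspace authorization renewal 284 days ago vs limit 270 → not met
4. airframe inspection 211 days ago vs limit 365 → met
5. hull coverage $5,000 < $15,000 → not met
6. insurance policy review 126 days ago vs limit 120 → not met
7. condition 'flies beyond visual line of sight' holds; Part 107 recurrent training 130 days ago vs limit 120 → not met
8. battery cycle review 788 days ago vs limit 730 → not met
9. aircraft overdue for inspection 2 > 0 → not met
10. condition 'flies over people' holds; flight-log audit 132 days ago vs limit 120 → not met
11. condition 'flies at night' holds; remote pilot certificate present → met
Not met: 8 of 11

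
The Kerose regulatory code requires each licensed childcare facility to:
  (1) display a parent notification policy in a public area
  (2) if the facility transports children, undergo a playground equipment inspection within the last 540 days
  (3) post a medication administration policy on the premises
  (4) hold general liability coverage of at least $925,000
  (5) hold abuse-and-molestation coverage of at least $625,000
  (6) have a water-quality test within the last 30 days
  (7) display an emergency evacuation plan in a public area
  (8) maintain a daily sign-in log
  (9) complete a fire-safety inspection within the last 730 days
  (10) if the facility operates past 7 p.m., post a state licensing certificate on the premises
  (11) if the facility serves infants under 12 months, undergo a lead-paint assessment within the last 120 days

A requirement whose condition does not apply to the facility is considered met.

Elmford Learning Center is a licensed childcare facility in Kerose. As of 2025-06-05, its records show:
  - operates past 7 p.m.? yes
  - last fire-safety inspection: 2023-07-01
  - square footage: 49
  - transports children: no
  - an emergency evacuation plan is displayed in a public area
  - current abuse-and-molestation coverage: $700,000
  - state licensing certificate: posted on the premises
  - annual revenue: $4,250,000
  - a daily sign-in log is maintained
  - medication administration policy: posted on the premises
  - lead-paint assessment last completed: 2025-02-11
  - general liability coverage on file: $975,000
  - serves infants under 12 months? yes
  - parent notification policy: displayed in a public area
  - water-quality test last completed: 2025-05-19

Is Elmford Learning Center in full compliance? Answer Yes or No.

Yes

1. parent notification policy present → met
2. condition 'transports children' does not hold → requirement n/a → met
3. medication administration policy present → met
4. general liability coverage $975,000 ≥ $925,000 → met
5. abuse-and-molestation coverage $700,000 ≥ $625,000 → met
6. water-quality test 17 days ago vs limit 30 → met
7. emergency evacuation plan present → met
8. daily sign-in log present → met
9. fire-safety inspection 705 days ago vs limit 730 → met
10. condition 'operates past 7 p.m.' holds; state licensing certificate present → met
11. condition 'serves infants under 12 months' holds; lead-paint assessment 114 days ago vs limit 120 → met
All met.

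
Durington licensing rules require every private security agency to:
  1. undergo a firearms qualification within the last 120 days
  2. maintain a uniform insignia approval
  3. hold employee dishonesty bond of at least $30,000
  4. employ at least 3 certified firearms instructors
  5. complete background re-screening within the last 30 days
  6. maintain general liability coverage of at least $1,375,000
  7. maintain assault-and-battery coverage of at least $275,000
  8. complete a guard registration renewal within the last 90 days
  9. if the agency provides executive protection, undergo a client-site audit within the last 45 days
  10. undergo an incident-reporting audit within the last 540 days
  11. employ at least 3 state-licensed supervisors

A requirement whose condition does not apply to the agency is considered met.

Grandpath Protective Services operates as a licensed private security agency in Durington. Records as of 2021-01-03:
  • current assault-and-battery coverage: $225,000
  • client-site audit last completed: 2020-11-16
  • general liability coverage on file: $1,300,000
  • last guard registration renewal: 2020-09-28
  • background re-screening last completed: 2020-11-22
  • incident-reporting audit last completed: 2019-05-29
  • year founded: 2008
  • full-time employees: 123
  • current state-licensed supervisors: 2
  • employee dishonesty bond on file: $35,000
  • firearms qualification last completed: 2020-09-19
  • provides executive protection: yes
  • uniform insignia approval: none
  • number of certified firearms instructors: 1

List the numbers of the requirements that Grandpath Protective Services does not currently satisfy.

2, 4, 5, 6, 7, 8, 9, 10, 11

1. firearms qualification 106 days ago vs limit 120 → met
2. uniform insignia approval absent → not met
3. employee dishonesty bond $35,000 ≥ $30,000 → met
4. certified firearms instructors 1 < 3 → not met
5. background re-screening 42 days ago vs limit 30 → not met
6. general liability coverage $1,300,000 < $1,375,000 → not met
7. assault-and-battery coverage $225,000 < $275,000 → not met
8. guard registration renewal 97 days ago vs limit 90 → not met
9. condition 'provides executive protection' holds; client-site audit 48 days ago vs limit 45 → not met
10. incident-reporting audit 585 days ago vs limit 540 → not met
11. state-licensed supervisors 2 < 3 → not met
Not met: 2, 4, 5, 6, 7, 8, 9, 10, 11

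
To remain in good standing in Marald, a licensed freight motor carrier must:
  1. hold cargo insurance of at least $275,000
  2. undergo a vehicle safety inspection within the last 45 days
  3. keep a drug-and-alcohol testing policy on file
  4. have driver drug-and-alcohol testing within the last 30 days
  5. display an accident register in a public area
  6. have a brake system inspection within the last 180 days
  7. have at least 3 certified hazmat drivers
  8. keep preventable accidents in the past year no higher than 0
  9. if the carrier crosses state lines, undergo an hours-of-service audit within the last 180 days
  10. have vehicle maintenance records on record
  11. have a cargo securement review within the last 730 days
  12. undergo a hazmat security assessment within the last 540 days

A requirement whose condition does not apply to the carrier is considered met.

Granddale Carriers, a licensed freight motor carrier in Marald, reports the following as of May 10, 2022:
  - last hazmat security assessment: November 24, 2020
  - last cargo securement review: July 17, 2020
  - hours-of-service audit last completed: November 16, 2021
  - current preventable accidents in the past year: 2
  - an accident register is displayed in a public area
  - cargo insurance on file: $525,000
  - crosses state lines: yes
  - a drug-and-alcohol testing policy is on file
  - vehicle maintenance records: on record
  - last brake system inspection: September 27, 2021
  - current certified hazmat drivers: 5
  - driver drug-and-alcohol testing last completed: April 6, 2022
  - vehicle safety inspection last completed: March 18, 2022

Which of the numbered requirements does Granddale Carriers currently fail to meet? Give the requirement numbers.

2, 4, 6, 8

1. cargo insurance $525,000 ≥ $275,000 → met
2. vehicle safety inspection 53 days ago vs limit 45 → not met
3. drug-and-alcohol testing policy present → met
4. driver drug-and-alcohol testing 34 days ago vs limit 30 → not met
5. accident register present → met
6. brake system inspection 225 days ago vs limit 180 → not met
7. certified hazmat drivers 5 ≥ 3 → met
8. preventable accidents in the past year 2 > 0 → not met
9. condition 'crosses state lines' holds; hours-of-service audit 175 days ago vs limit 180 → met
10. vehicle maintenance records present → met
11. cargo securement review 662 days ago vs limit 730 → met
12. hazmat security assessment 532 days ago vs limit 540 → met
Not met: 2, 4, 6, 8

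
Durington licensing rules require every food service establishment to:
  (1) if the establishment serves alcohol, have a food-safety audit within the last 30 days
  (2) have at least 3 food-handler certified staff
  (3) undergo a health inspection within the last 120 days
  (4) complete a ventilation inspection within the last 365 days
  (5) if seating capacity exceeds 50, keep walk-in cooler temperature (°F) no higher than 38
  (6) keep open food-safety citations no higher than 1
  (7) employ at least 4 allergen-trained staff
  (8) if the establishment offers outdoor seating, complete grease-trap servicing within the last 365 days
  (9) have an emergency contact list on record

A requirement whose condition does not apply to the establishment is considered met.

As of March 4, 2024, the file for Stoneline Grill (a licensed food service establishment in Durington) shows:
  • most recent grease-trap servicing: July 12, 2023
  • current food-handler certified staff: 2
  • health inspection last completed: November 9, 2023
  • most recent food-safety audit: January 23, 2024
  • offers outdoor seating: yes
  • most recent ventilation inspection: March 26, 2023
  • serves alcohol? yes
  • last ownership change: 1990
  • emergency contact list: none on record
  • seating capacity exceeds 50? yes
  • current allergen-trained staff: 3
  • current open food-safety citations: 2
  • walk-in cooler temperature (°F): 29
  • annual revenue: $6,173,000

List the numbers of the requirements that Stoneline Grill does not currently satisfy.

1, 2, 6, 7, 9

1. condition 'serves alcohol' holds; food-safety audit 41 days ago vs limit 30 → not met
2. food-handler certified staff 2 < 3 → not met
3. health inspection 116 days ago vs limit 120 → met
4. ventilation inspection 344 days ago vs limit 365 → met
5. condition 'seating capacity exceeds 50' holds; walk-in cooler temperature (°F) 29 ≤ 38 → met
6. open food-safety citations 2 > 1 → not met
7. allergen-trained staff 3 < 4 → not met
8. condition 'offers outdoor seating' holds; grease-trap servicing 236 days ago vs limit 365 → met
9. emergency contact list absent → not met
Not met: 1, 2, 6, 7, 9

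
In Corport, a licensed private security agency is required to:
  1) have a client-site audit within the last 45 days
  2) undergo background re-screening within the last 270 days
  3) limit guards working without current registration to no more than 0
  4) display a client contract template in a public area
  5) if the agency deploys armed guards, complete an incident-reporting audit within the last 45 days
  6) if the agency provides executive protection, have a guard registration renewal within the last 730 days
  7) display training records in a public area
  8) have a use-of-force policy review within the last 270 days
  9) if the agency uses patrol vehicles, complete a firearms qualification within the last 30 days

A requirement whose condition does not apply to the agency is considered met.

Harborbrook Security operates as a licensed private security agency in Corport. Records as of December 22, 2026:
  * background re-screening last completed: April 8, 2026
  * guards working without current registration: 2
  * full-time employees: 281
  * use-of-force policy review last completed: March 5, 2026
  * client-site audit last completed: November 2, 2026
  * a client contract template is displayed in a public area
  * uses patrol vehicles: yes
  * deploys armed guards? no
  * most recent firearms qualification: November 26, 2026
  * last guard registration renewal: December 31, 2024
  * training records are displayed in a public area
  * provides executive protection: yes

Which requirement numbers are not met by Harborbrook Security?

1. client-site audit 50 days ago vs limit 45 → not met
2. background re-screening 258 days ago vs limit 270 → met
3. guards working without current registration 2 > 0 → not met
4. client contract template present → met
5. condition 'deploys armed guards' does not hold → requirement n/a → met
6. condition 'provides executive protection' holds; guard registration renewal 721 days ago vs limit 730 → met
7. training records present → met
8. use-of-force policy review 292 days ago vs limit 270 → not met
9. condition 'uses patrol vehicles' holds; firearms qualification 26 days ago vs limit 30 → met
Not met: 1, 3, 8

1, 3, 8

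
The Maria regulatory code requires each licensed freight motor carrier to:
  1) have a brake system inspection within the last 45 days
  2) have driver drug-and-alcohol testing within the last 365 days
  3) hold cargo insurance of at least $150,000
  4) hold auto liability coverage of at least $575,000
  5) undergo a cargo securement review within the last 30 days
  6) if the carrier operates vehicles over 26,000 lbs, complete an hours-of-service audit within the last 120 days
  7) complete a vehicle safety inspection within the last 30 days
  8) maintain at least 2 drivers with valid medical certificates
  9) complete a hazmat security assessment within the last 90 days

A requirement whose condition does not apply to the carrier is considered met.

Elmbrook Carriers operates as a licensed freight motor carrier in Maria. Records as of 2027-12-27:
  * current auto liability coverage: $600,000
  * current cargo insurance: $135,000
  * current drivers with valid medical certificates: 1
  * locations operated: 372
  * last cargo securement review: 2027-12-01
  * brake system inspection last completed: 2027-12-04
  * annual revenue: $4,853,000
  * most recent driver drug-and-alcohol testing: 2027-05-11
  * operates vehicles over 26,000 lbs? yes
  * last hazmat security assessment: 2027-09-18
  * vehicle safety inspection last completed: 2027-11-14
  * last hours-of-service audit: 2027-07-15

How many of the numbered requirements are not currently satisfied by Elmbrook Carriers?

1. brake system inspection 23 days ago vs limit 45 → met
2. driver drug-and-alcohol testing 230 days ago vs limit 365 → met
3. cargo insurance $135,000 < $150,000 → not met
4. auto liability coverage $600,000 ≥ $575,000 → met
5. cargo securement review 26 days ago vs limit 30 → met
6. condition 'operates vehicles over 26,000 lbs' holds; hours-of-service audit 165 days ago vs limit 120 → not met
7. vehicle safety inspection 43 days ago vs limit 30 → not met
8. drivers with valid medical certificates 1 < 2 → not met
9. hazmat security assessment 100 days ago vs limit 90 → not met
Not met: 5 of 9

5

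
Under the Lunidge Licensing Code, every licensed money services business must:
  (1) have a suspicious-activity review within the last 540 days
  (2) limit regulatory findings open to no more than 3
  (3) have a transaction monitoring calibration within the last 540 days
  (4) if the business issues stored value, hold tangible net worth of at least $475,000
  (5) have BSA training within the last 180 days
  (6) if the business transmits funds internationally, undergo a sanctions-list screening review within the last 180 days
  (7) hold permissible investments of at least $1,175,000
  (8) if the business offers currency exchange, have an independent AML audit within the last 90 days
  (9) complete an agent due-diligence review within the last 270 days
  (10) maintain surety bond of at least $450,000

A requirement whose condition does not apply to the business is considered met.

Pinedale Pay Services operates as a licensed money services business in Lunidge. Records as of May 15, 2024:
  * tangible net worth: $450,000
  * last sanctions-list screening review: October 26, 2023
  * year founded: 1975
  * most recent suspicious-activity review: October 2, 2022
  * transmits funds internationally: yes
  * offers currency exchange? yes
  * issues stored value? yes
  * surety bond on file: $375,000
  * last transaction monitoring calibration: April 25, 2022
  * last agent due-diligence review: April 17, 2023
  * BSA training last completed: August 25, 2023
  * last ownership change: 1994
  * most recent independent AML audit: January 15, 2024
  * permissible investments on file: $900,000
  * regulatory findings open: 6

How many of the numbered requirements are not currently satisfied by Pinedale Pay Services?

10

1. suspicious-activity review 591 days ago vs limit 540 → not met
2. regulatory findings open 6 > 3 → not met
3. transaction monitoring calibration 751 days ago vs limit 540 → not met
4. condition 'issues stored value' holds; tangible net worth $450,000 < $475,000 → not met
5. BSA training 264 days ago vs limit 180 → not met
6. condition 'transmits funds internationally' holds; sanctions-list screening review 202 days ago vs limit 180 → not met
7. permissible investments $900,000 < $1,175,000 → not met
8. condition 'offers currency exchange' holds; independent AML audit 121 days ago vs limit 90 → not met
9. agent due-diligence review 394 days ago vs limit 270 → not met
10. surety bond $375,000 < $450,000 → not met
Not met: 10 of 10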